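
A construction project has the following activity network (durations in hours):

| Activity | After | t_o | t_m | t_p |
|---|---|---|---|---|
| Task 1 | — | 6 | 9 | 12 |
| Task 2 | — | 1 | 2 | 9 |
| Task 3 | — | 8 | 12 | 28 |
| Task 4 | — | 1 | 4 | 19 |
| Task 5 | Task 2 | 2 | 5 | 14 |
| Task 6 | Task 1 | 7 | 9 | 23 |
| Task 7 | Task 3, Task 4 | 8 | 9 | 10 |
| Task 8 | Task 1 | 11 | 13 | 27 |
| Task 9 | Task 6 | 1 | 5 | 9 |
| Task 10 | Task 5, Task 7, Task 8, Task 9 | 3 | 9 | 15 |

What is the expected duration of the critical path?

34 hours

te_Task 1 = (6 + 4·9 + 12)/6 = 54/6 = 9
te_Task 2 = (1 + 4·2 + 9)/6 = 18/6 = 3
te_Task 3 = (8 + 4·12 + 28)/6 = 84/6 = 14
te_Task 4 = (1 + 4·4 + 19)/6 = 36/6 = 6
te_Task 5 = (2 + 4·5 + 14)/6 = 36/6 = 6
te_Task 6 = (7 + 4·9 + 23)/6 = 66/6 = 11
te_Task 7 = (8 + 4·9 + 10)/6 = 54/6 = 9
te_Task 8 = (11 + 4·13 + 27)/6 = 90/6 = 15
te_Task 9 = (1 + 4·5 + 9)/6 = 30/6 = 5
te_Task 10 = (3 + 4·9 + 15)/6 = 54/6 = 9

Forward pass:
ES_Task 1 = 0; EF_Task 1 = 9
ES_Task 2 = 0; EF_Task 2 = 3
ES_Task 3 = 0; EF_Task 3 = 14
ES_Task 4 = 0; EF_Task 4 = 6
ES_Task 5 = 3; EF_Task 5 = 3+6 = 9
ES_Task 6 = 9; EF_Task 6 = 9+11 = 20
ES_Task 7 = max(EF_Task 3=14, EF_Task 4=6) = 14; EF_Task 7 = 14+9 = 23
ES_Task 8 = 9; EF_Task 8 = 9+15 = 24
ES_Task 9 = 20; EF_Task 9 = 20+5 = 25
ES_Task 10 = max(EF_Task 5=9, EF_Task 7=23, EF_Task 8=24, EF_Task 9=25) = 25; EF_Task 10 = 25+9 = 34
Expected project duration μ = 34 hours. Critical path: Task 1 → Task 6 → Task 9 → Task 10.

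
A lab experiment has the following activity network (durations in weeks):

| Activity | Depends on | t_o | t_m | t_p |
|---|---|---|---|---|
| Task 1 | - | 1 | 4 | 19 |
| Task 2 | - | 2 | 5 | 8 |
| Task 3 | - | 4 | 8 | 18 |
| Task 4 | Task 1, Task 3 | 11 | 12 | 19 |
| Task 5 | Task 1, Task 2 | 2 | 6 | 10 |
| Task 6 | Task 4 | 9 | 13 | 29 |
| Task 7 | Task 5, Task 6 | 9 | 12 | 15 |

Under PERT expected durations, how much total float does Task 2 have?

26 weeks

te_Task 1 = (1 + 4·4 + 19)/6 = 36/6 = 6
te_Task 2 = (2 + 4·5 + 8)/6 = 30/6 = 5
te_Task 3 = (4 + 4·8 + 18)/6 = 54/6 = 9
te_Task 4 = (11 + 4·12 + 19)/6 = 78/6 = 13
te_Task 5 = (2 + 4·6 + 10)/6 = 36/6 = 6
te_Task 6 = (9 + 4·13 + 29)/6 = 90/6 = 15
te_Task 7 = (9 + 4·12 + 15)/6 = 72/6 = 12

Forward pass:
ES_Task 1 = 0; EF_Task 1 = 6
ES_Task 2 = 0; EF_Task 2 = 5
ES_Task 3 = 0; EF_Task 3 = 9
ES_Task 4 = max(EF_Task 1=6, EF_Task 3=9) = 9; EF_Task 4 = 9+13 = 22
ES_Task 5 = max(EF_Task 1=6, EF_Task 2=5) = 6; EF_Task 5 = 6+6 = 12
ES_Task 6 = 22; EF_Task 6 = 22+15 = 37
ES_Task 7 = max(EF_Task 5=12, EF_Task 6=37) = 37; EF_Task 7 = 37+12 = 49
Expected project duration μ = 49 weeks. Critical path: Task 3 → Task 4 → Task 6 → Task 7.

Backward pass:
LF_Task 7 = 49; LS_Task 7 = 49−12 = 37
LF_Task 6 = LS_Task 7 = 37; LS_Task 6 = 37−15 = 22
LF_Task 5 = LS_Task 7 = 37; LS_Task 5 = 37−6 = 31
LF_Task 4 = LS_Task 6 = 22; LS_Task 4 = 22−13 = 9
LF_Task 3 = LS_Task 4 = 9; LS_Task 3 = 9−9 = 0
LF_Task 2 = LS_Task 5 = 31; LS_Task 2 = 31−5 = 26
LF_Task 1 = min(LS_Task 4=9, LS_Task 5=31) = 9; LS_Task 1 = 9−6 = 3
Slack_Task 2 = LS_Task 2 − ES_Task 2 = 26 − 0 = 26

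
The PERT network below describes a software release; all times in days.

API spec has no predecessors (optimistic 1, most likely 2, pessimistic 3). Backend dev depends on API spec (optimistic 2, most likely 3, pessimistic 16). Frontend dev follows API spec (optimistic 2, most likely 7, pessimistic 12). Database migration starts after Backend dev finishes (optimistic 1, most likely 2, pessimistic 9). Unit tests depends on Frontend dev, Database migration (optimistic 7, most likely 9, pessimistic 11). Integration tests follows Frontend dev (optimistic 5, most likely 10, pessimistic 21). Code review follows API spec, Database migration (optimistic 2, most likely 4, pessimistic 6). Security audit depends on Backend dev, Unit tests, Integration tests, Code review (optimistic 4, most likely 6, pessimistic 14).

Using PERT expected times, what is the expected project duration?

te_API spec = (1 + 4·2 + 3)/6 = 12/6 = 2
te_Backend dev = (2 + 4·3 + 16)/6 = 30/6 = 5
te_Frontend dev = (2 + 4·7 + 12)/6 = 42/6 = 7
te_Database migration = (1 + 4·2 + 9)/6 = 18/6 = 3
te_Unit tests = (7 + 4·9 + 11)/6 = 54/6 = 9
te_Integration tests = (5 + 4·10 + 21)/6 = 66/6 = 11
te_Code review = (2 + 4·4 + 6)/6 = 24/6 = 4
te_Security audit = (4 + 4·6 + 14)/6 = 42/6 = 7

Forward pass:
ES_API spec = 0; EF_API spec = 2
ES_Backend dev = 2; EF_Backend dev = 2+5 = 7
ES_Frontend dev = 2; EF_Frontend dev = 2+7 = 9
ES_Database migration = 7; EF_Database migration = 7+3 = 10
ES_Unit tests = max(EF_Frontend dev=9, EF_Database migration=10) = 10; EF_Unit tests = 10+9 = 19
ES_Integration tests = 9; EF_Integration tests = 9+11 = 20
ES_Code review = max(EF_API spec=2, EF_Database migration=10) = 10; EF_Code review = 10+4 = 14
ES_Security audit = max(EF_Backend dev=7, EF_Unit tests=19, EF_Integration tests=20, EF_Code review=14) = 20; EF_Security audit = 20+7 = 27
Expected project duration μ = 27 days. Critical path: API spec → Frontend dev → Integration tests → Security audit.

27 days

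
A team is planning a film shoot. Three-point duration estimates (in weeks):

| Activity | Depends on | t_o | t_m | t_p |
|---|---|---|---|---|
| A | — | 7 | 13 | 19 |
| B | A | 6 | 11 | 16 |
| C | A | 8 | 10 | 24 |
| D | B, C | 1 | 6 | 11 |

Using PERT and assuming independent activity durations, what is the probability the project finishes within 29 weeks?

0.296

te_A = (7 + 4·13 + 19)/6 = 78/6 = 13; σ²_A = ((19−7)/6)² = 4.000
te_B = (6 + 4·11 + 16)/6 = 66/6 = 11; σ²_B = ((16−6)/6)² = 2.778
te_C = (8 + 4·10 + 24)/6 = 72/6 = 12; σ²_C = ((24−8)/6)² = 7.111
te_D = (1 + 4·6 + 11)/6 = 36/6 = 6; σ²_D = ((11−1)/6)² = 2.778

Forward pass:
ES_A = 0; EF_A = 13
ES_B = 13; EF_B = 13+11 = 24
ES_C = 13; EF_C = 13+12 = 25
ES_D = max(EF_B=24, EF_C=25) = 25; EF_D = 25+6 = 31
Expected project duration μ = 31 weeks. Critical path: A → C → D.

Variance along critical path = 4.000 + 7.111 + 2.778 = 13.889; σ = √13.889 = 3.727 weeks.
Z = (29 − 31) / 3.727 = -0.537
P(T ≤ 29) = Φ(-0.537) ≈ 0.296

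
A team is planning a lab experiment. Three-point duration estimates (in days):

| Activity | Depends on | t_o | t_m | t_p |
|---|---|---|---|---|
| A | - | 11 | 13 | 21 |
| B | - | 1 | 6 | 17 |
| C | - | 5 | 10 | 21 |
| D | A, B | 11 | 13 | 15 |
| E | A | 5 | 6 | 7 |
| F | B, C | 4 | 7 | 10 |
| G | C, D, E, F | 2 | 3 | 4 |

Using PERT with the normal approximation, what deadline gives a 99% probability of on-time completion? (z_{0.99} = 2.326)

34.2 days

te_A = (11 + 4·13 + 21)/6 = 84/6 = 14; σ²_A = ((21−11)/6)² = 2.778
te_B = (1 + 4·6 + 17)/6 = 42/6 = 7; σ²_B = ((17−1)/6)² = 7.111
te_C = (5 + 4·10 + 21)/6 = 66/6 = 11; σ²_C = ((21−5)/6)² = 7.111
te_D = (11 + 4·13 + 15)/6 = 78/6 = 13; σ²_D = ((15−11)/6)² = 0.444
te_E = (5 + 4·6 + 7)/6 = 36/6 = 6; σ²_E = ((7−5)/6)² = 0.111
te_F = (4 + 4·7 + 10)/6 = 42/6 = 7; σ²_F = ((10−4)/6)² = 1.000
te_G = (2 + 4·3 + 4)/6 = 18/6 = 3; σ²_G = ((4−2)/6)² = 0.111

Forward pass:
ES_A = 0; EF_A = 14
ES_B = 0; EF_B = 7
ES_C = 0; EF_C = 11
ES_D = max(EF_A=14, EF_B=7) = 14; EF_D = 14+13 = 27
ES_E = 14; EF_E = 14+6 = 20
ES_F = max(EF_B=7, EF_C=11) = 11; EF_F = 11+7 = 18
ES_G = max(EF_C=11, EF_D=27, EF_E=20, EF_F=18) = 27; EF_G = 27+3 = 30
Expected project duration μ = 30 days. Critical path: A → D → G.

Variance along critical path = 2.778 + 0.444 + 0.111 = 3.333; σ = 1.826 days.
D = μ + z·σ = 30 + 2.326·1.826 = 34.2 days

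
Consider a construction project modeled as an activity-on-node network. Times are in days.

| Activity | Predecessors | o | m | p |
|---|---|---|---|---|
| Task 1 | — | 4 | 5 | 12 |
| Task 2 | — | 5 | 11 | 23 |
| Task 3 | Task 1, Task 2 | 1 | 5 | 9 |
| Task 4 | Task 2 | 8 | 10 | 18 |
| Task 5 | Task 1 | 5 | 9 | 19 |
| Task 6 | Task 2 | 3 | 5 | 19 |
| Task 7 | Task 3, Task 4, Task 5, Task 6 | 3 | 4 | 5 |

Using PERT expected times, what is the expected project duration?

te_Task 1 = (4 + 4·5 + 12)/6 = 36/6 = 6
te_Task 2 = (5 + 4·11 + 23)/6 = 72/6 = 12
te_Task 3 = (1 + 4·5 + 9)/6 = 30/6 = 5
te_Task 4 = (8 + 4·10 + 18)/6 = 66/6 = 11
te_Task 5 = (5 + 4·9 + 19)/6 = 60/6 = 10
te_Task 6 = (3 + 4·5 + 19)/6 = 42/6 = 7
te_Task 7 = (3 + 4·4 + 5)/6 = 24/6 = 4

Forward pass:
ES_Task 1 = 0; EF_Task 1 = 6
ES_Task 2 = 0; EF_Task 2 = 12
ES_Task 3 = max(EF_Task 1=6, EF_Task 2=12) = 12; EF_Task 3 = 12+5 = 17
ES_Task 4 = 12; EF_Task 4 = 12+11 = 23
ES_Task 5 = 6; EF_Task 5 = 6+10 = 16
ES_Task 6 = 12; EF_Task 6 = 12+7 = 19
ES_Task 7 = max(EF_Task 3=17, EF_Task 4=23, EF_Task 5=16, EF_Task 6=19) = 23; EF_Task 7 = 23+4 = 27
Expected project duration μ = 27 days. Critical path: Task 2 → Task 4 → Task 7.

27 days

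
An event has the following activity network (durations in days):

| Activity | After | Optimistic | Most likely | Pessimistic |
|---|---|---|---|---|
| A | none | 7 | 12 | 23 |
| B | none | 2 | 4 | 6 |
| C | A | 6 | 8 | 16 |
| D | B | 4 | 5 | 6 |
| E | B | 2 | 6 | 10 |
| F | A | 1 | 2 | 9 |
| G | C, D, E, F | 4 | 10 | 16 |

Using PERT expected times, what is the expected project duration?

32 days

te_A = (7 + 4·12 + 23)/6 = 78/6 = 13
te_B = (2 + 4·4 + 6)/6 = 24/6 = 4
te_C = (6 + 4·8 + 16)/6 = 54/6 = 9
te_D = (4 + 4·5 + 6)/6 = 30/6 = 5
te_E = (2 + 4·6 + 10)/6 = 36/6 = 6
te_F = (1 + 4·2 + 9)/6 = 18/6 = 3
te_G = (4 + 4·10 + 16)/6 = 60/6 = 10

Forward pass:
ES_A = 0; EF_A = 13
ES_B = 0; EF_B = 4
ES_C = 13; EF_C = 13+9 = 22
ES_D = 4; EF_D = 4+5 = 9
ES_E = 4; EF_E = 4+6 = 10
ES_F = 13; EF_F = 13+3 = 16
ES_G = max(EF_C=22, EF_D=9, EF_E=10, EF_F=16) = 22; EF_G = 22+10 = 32
Expected project duration μ = 32 days. Critical path: A → C → G.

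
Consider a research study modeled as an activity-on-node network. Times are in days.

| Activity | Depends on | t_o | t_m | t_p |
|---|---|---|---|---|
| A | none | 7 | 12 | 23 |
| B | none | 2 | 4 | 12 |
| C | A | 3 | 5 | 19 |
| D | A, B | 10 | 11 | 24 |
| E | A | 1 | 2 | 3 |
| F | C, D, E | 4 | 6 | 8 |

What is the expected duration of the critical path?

32 days

te_A = (7 + 4·12 + 23)/6 = 78/6 = 13
te_B = (2 + 4·4 + 12)/6 = 30/6 = 5
te_C = (3 + 4·5 + 19)/6 = 42/6 = 7
te_D = (10 + 4·11 + 24)/6 = 78/6 = 13
te_E = (1 + 4·2 + 3)/6 = 12/6 = 2
te_F = (4 + 4·6 + 8)/6 = 36/6 = 6

Forward pass:
ES_A = 0; EF_A = 13
ES_B = 0; EF_B = 5
ES_C = 13; EF_C = 13+7 = 20
ES_D = max(EF_A=13, EF_B=5) = 13; EF_D = 13+13 = 26
ES_E = 13; EF_E = 13+2 = 15
ES_F = max(EF_C=20, EF_D=26, EF_E=15) = 26; EF_F = 26+6 = 32
Expected project duration μ = 32 days. Critical path: A → D → F.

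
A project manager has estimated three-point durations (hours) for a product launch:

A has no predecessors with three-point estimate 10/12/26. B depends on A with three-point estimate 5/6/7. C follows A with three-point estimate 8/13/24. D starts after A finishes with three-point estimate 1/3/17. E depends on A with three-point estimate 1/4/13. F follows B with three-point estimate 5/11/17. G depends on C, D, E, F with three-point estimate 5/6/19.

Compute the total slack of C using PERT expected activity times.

3 hours

te_A = (10 + 4·12 + 26)/6 = 84/6 = 14
te_B = (5 + 4·6 + 7)/6 = 36/6 = 6
te_C = (8 + 4·13 + 24)/6 = 84/6 = 14
te_D = (1 + 4·3 + 17)/6 = 30/6 = 5
te_E = (1 + 4·4 + 13)/6 = 30/6 = 5
te_F = (5 + 4·11 + 17)/6 = 66/6 = 11
te_G = (5 + 4·6 + 19)/6 = 48/6 = 8

Forward pass:
ES_A = 0; EF_A = 14
ES_B = 14; EF_B = 14+6 = 20
ES_C = 14; EF_C = 14+14 = 28
ES_D = 14; EF_D = 14+5 = 19
ES_E = 14; EF_E = 14+5 = 19
ES_F = 20; EF_F = 20+11 = 31
ES_G = max(EF_C=28, EF_D=19, EF_E=19, EF_F=31) = 31; EF_G = 31+8 = 39
Expected project duration μ = 39 hours. Critical path: A → B → F → G.

Backward pass:
LF_G = 39; LS_G = 39−8 = 31
LF_F = LS_G = 31; LS_F = 31−11 = 20
LF_E = LS_G = 31; LS_E = 31−5 = 26
LF_D = LS_G = 31; LS_D = 31−5 = 26
LF_C = LS_G = 31; LS_C = 31−14 = 17
LF_B = LS_F = 20; LS_B = 20−6 = 14
LF_A = min(LS_B=14, LS_C=17, LS_D=26, LS_E=26) = 14; LS_A = 14−14 = 0
Slack_C = LS_C − ES_C = 17 − 14 = 3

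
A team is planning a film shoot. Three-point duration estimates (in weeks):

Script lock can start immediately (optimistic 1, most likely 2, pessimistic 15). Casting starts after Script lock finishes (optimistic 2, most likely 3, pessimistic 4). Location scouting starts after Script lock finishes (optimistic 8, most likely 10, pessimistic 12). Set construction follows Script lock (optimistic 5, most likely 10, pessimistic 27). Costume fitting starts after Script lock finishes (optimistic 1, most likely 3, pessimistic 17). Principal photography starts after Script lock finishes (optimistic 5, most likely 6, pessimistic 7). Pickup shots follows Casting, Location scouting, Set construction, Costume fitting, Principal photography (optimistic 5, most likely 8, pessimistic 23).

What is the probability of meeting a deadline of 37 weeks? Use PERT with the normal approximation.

0.981

te_Script lock = (1 + 4·2 + 15)/6 = 24/6 = 4; σ²_Script lock = ((15−1)/6)² = 5.444
te_Casting = (2 + 4·3 + 4)/6 = 18/6 = 3; σ²_Casting = ((4−2)/6)² = 0.111
te_Location scouting = (8 + 4·10 + 12)/6 = 60/6 = 10; σ²_Location scouting = ((12−8)/6)² = 0.444
te_Set construction = (5 + 4·10 + 27)/6 = 72/6 = 12; σ²_Set construction = ((27−5)/6)² = 13.444
te_Costume fitting = (1 + 4·3 + 17)/6 = 30/6 = 5; σ²_Costume fitting = ((17−1)/6)² = 7.111
te_Principal photography = (5 + 4·6 + 7)/6 = 36/6 = 6; σ²_Principal photography = ((7−5)/6)² = 0.111
te_Pickup shots = (5 + 4·8 + 23)/6 = 60/6 = 10; σ²_Pickup shots = ((23−5)/6)² = 9.000

Forward pass:
ES_Script lock = 0; EF_Script lock = 4
ES_Casting = 4; EF_Casting = 4+3 = 7
ES_Location scouting = 4; EF_Location scouting = 4+10 = 14
ES_Set construction = 4; EF_Set construction = 4+12 = 16
ES_Costume fitting = 4; EF_Costume fitting = 4+5 = 9
ES_Principal photography = 4; EF_Principal photography = 4+6 = 10
ES_Pickup shots = max(EF_Casting=7, EF_Location scouting=14, EF_Set construction=16, EF_Costume fitting=9, EF_Principal photography=10) = 16; EF_Pickup shots = 16+10 = 26
Expected project duration μ = 26 weeks. Critical path: Script lock → Set construction → Pickup shots.

Variance along critical path = 5.444 + 13.444 + 9.000 = 27.889; σ = √27.889 = 5.281 weeks.
Z = (37 − 26) / 5.281 = 2.083
P(T ≤ 37) = Φ(2.083) ≈ 0.981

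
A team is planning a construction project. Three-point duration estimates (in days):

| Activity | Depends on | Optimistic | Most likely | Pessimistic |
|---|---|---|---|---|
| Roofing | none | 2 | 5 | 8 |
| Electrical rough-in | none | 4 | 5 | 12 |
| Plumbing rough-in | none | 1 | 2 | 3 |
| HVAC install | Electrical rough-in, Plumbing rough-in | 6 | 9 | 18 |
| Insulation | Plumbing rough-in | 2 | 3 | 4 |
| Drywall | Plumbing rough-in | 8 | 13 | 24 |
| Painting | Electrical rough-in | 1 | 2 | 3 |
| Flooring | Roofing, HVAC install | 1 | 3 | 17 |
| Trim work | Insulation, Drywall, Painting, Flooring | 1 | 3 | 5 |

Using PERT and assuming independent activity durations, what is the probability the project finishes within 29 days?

te_Roofing = (2 + 4·5 + 8)/6 = 30/6 = 5; σ²_Roofing = ((8−2)/6)² = 1.000
te_Electrical rough-in = (4 + 4·5 + 12)/6 = 36/6 = 6; σ²_Electrical rough-in = ((12−4)/6)² = 1.778
te_Plumbing rough-in = (1 + 4·2 + 3)/6 = 12/6 = 2; σ²_Plumbing rough-in = ((3−1)/6)² = 0.111
te_HVAC install = (6 + 4·9 + 18)/6 = 60/6 = 10; σ²_HVAC install = ((18−6)/6)² = 4.000
te_Insulation = (2 + 4·3 + 4)/6 = 18/6 = 3; σ²_Insulation = ((4−2)/6)² = 0.111
te_Drywall = (8 + 4·13 + 24)/6 = 84/6 = 14; σ²_Drywall = ((24−8)/6)² = 7.111
te_Painting = (1 + 4·2 + 3)/6 = 12/6 = 2; σ²_Painting = ((3−1)/6)² = 0.111
te_Flooring = (1 + 4·3 + 17)/6 = 30/6 = 5; σ²_Flooring = ((17−1)/6)² = 7.111
te_Trim work = (1 + 4·3 + 5)/6 = 18/6 = 3; σ²_Trim work = ((5−1)/6)² = 0.444

Forward pass:
ES_Roofing = 0; EF_Roofing = 5
ES_Electrical rough-in = 0; EF_Electrical rough-in = 6
ES_Plumbing rough-in = 0; EF_Plumbing rough-in = 2
ES_HVAC install = max(EF_Electrical rough-in=6, EF_Plumbing rough-in=2) = 6; EF_HVAC install = 6+10 = 16
ES_Insulation = 2; EF_Insulation = 2+3 = 5
ES_Drywall = 2; EF_Drywall = 2+14 = 16
ES_Painting = 6; EF_Painting = 6+2 = 8
ES_Flooring = max(EF_Roofing=5, EF_HVAC install=16) = 16; EF_Flooring = 16+5 = 21
ES_Trim work = max(EF_Insulation=5, EF_Drywall=16, EF_Painting=8, EF_Flooring=21) = 21; EF_Trim work = 21+3 = 24
Expected project duration μ = 24 days. Critical path: Electrical rough-in → HVAC install → Flooring → Trim work.

Variance along critical path = 1.778 + 4.000 + 7.111 + 0.444 = 13.333; σ = √13.333 = 3.651 days.
Z = (29 − 24) / 3.651 = 1.369
P(T ≤ 29) = Φ(1.369) ≈ 0.915

0.915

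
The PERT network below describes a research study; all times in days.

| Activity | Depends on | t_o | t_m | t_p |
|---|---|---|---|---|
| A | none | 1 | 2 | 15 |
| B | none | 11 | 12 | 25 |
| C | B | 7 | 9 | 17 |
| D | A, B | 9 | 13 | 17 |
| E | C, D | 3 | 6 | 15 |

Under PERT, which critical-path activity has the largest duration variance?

te_A = (1 + 4·2 + 15)/6 = 24/6 = 4; σ²_A = ((15−1)/6)² = 5.444
te_B = (11 + 4·12 + 25)/6 = 84/6 = 14; σ²_B = ((25−11)/6)² = 5.444
te_C = (7 + 4·9 + 17)/6 = 60/6 = 10; σ²_C = ((17−7)/6)² = 2.778
te_D = (9 + 4·13 + 17)/6 = 78/6 = 13; σ²_D = ((17−9)/6)² = 1.778
te_E = (3 + 4·6 + 15)/6 = 42/6 = 7; σ²_E = ((15−3)/6)² = 4.000

Forward pass:
ES_A = 0; EF_A = 4
ES_B = 0; EF_B = 14
ES_C = 14; EF_C = 14+10 = 24
ES_D = max(EF_A=4, EF_B=14) = 14; EF_D = 14+13 = 27
ES_E = max(EF_C=24, EF_D=27) = 27; EF_E = 27+7 = 34
Expected project duration μ = 34 days. Critical path: B → D → E.

Variances on critical path: σ²_B=5.444, σ²_D=1.778, σ²_E=4.000.
Largest is σ²_B = 5.444.

B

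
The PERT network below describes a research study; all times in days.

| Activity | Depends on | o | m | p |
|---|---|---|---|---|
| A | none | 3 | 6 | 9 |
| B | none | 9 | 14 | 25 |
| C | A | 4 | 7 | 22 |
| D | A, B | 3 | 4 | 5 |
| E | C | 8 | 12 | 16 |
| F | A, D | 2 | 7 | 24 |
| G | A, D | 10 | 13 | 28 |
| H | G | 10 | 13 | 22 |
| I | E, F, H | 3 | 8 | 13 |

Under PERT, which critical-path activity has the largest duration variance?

te_A = (3 + 4·6 + 9)/6 = 36/6 = 6; σ²_A = ((9−3)/6)² = 1.000
te_B = (9 + 4·14 + 25)/6 = 90/6 = 15; σ²_B = ((25−9)/6)² = 7.111
te_C = (4 + 4·7 + 22)/6 = 54/6 = 9; σ²_C = ((22−4)/6)² = 9.000
te_D = (3 + 4·4 + 5)/6 = 24/6 = 4; σ²_D = ((5−3)/6)² = 0.111
te_E = (8 + 4·12 + 16)/6 = 72/6 = 12; σ²_E = ((16−8)/6)² = 1.778
te_F = (2 + 4·7 + 24)/6 = 54/6 = 9; σ²_F = ((24−2)/6)² = 13.444
te_G = (10 + 4·13 + 28)/6 = 90/6 = 15; σ²_G = ((28−10)/6)² = 9.000
te_H = (10 + 4·13 + 22)/6 = 84/6 = 14; σ²_H = ((22−10)/6)² = 4.000
te_I = (3 + 4·8 + 13)/6 = 48/6 = 8; σ²_I = ((13−3)/6)² = 2.778

Forward pass:
ES_A = 0; EF_A = 6
ES_B = 0; EF_B = 15
ES_C = 6; EF_C = 6+9 = 15
ES_D = max(EF_A=6, EF_B=15) = 15; EF_D = 15+4 = 19
ES_E = 15; EF_E = 15+12 = 27
ES_F = max(EF_A=6, EF_D=19) = 19; EF_F = 19+9 = 28
ES_G = max(EF_A=6, EF_D=19) = 19; EF_G = 19+15 = 34
ES_H = 34; EF_H = 34+14 = 48
ES_I = max(EF_E=27, EF_F=28, EF_H=48) = 48; EF_I = 48+8 = 56
Expected project duration μ = 56 days. Critical path: B → D → G → H → I.

Variances on critical path: σ²_B=7.111, σ²_D=0.111, σ²_G=9.000, σ²_H=4.000, σ²_I=2.778.
Largest is σ²_G = 9.000.

G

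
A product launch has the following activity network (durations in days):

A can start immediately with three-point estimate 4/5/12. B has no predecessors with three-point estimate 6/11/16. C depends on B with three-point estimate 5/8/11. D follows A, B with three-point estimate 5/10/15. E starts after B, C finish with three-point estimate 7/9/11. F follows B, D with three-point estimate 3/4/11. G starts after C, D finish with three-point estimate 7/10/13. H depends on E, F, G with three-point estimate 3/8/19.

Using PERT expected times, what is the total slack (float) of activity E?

te_A = (4 + 4·5 + 12)/6 = 36/6 = 6
te_B = (6 + 4·11 + 16)/6 = 66/6 = 11
te_C = (5 + 4·8 + 11)/6 = 48/6 = 8
te_D = (5 + 4·10 + 15)/6 = 60/6 = 10
te_E = (7 + 4·9 + 11)/6 = 54/6 = 9
te_F = (3 + 4·4 + 11)/6 = 30/6 = 5
te_G = (7 + 4·10 + 13)/6 = 60/6 = 10
te_H = (3 + 4·8 + 19)/6 = 54/6 = 9

Forward pass:
ES_A = 0; EF_A = 6
ES_B = 0; EF_B = 11
ES_C = 11; EF_C = 11+8 = 19
ES_D = max(EF_A=6, EF_B=11) = 11; EF_D = 11+10 = 21
ES_E = max(EF_B=11, EF_C=19) = 19; EF_E = 19+9 = 28
ES_F = max(EF_B=11, EF_D=21) = 21; EF_F = 21+5 = 26
ES_G = max(EF_C=19, EF_D=21) = 21; EF_G = 21+10 = 31
ES_H = max(EF_E=28, EF_F=26, EF_G=31) = 31; EF_H = 31+9 = 40
Expected project duration μ = 40 days. Critical path: B → D → G → H.

Backward pass:
LF_H = 40; LS_H = 40−9 = 31
LF_G = LS_H = 31; LS_G = 31−10 = 21
LF_F = LS_H = 31; LS_F = 31−5 = 26
LF_E = LS_H = 31; LS_E = 31−9 = 22
LF_D = min(LS_F=26, LS_G=21) = 21; LS_D = 21−10 = 11
LF_C = min(LS_E=22, LS_G=21) = 21; LS_C = 21−8 = 13
LF_B = min(LS_C=13, LS_D=11, LS_E=22, LS_F=26) = 11; LS_B = 11−11 = 0
LF_A = LS_D = 11; LS_A = 11−6 = 5
Slack_E = LS_E − ES_E = 22 − 19 = 3

3 days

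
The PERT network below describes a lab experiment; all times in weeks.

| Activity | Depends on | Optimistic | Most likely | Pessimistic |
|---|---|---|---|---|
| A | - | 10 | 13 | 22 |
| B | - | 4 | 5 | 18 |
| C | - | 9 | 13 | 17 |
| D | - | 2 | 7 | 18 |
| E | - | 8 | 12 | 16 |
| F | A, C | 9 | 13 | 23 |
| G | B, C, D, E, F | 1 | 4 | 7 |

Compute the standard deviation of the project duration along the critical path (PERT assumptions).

te_A = (10 + 4·13 + 22)/6 = 84/6 = 14; σ²_A = ((22−10)/6)² = 4.000
te_B = (4 + 4·5 + 18)/6 = 42/6 = 7; σ²_B = ((18−4)/6)² = 5.444
te_C = (9 + 4·13 + 17)/6 = 78/6 = 13; σ²_C = ((17−9)/6)² = 1.778
te_D = (2 + 4·7 + 18)/6 = 48/6 = 8; σ²_D = ((18−2)/6)² = 7.111
te_E = (8 + 4·12 + 16)/6 = 72/6 = 12; σ²_E = ((16−8)/6)² = 1.778
te_F = (9 + 4·13 + 23)/6 = 84/6 = 14; σ²_F = ((23−9)/6)² = 5.444
te_G = (1 + 4·4 + 7)/6 = 24/6 = 4; σ²_G = ((7−1)/6)² = 1.000

Forward pass:
ES_A = 0; EF_A = 14
ES_B = 0; EF_B = 7
ES_C = 0; EF_C = 13
ES_D = 0; EF_D = 8
ES_E = 0; EF_E = 12
ES_F = max(EF_A=14, EF_C=13) = 14; EF_F = 14+14 = 28
ES_G = max(EF_B=7, EF_C=13, EF_D=8, EF_E=12, EF_F=28) = 28; EF_G = 28+4 = 32
Expected project duration μ = 32 weeks. Critical path: A → F → G.

Variance along critical path = 4.000 + 5.444 + 1.000 = 10.444
σ = √10.444 = 3.232 weeks

3.23 weeks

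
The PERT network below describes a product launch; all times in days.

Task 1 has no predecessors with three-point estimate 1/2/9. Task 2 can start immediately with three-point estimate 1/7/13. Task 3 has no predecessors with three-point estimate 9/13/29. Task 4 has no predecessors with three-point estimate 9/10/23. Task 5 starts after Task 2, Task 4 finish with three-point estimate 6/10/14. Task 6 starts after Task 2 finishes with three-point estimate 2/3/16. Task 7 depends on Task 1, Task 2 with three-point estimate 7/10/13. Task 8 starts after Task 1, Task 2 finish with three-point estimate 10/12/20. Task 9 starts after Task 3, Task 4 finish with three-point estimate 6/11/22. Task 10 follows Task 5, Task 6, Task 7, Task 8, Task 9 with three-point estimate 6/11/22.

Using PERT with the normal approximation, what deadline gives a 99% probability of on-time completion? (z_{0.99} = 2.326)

50.7 days

te_Task 1 = (1 + 4·2 + 9)/6 = 18/6 = 3; σ²_Task 1 = ((9−1)/6)² = 1.778
te_Task 2 = (1 + 4·7 + 13)/6 = 42/6 = 7; σ²_Task 2 = ((13−1)/6)² = 4.000
te_Task 3 = (9 + 4·13 + 29)/6 = 90/6 = 15; σ²_Task 3 = ((29−9)/6)² = 11.111
te_Task 4 = (9 + 4·10 + 23)/6 = 72/6 = 12; σ²_Task 4 = ((23−9)/6)² = 5.444
te_Task 5 = (6 + 4·10 + 14)/6 = 60/6 = 10; σ²_Task 5 = ((14−6)/6)² = 1.778
te_Task 6 = (2 + 4·3 + 16)/6 = 30/6 = 5; σ²_Task 6 = ((16−2)/6)² = 5.444
te_Task 7 = (7 + 4·10 + 13)/6 = 60/6 = 10; σ²_Task 7 = ((13−7)/6)² = 1.000
te_Task 8 = (10 + 4·12 + 20)/6 = 78/6 = 13; σ²_Task 8 = ((20−10)/6)² = 2.778
te_Task 9 = (6 + 4·11 + 22)/6 = 72/6 = 12; σ²_Task 9 = ((22−6)/6)² = 7.111
te_Task 10 = (6 + 4·11 + 22)/6 = 72/6 = 12; σ²_Task 10 = ((22−6)/6)² = 7.111

Forward pass:
ES_Task 1 = 0; EF_Task 1 = 3
ES_Task 2 = 0; EF_Task 2 = 7
ES_Task 3 = 0; EF_Task 3 = 15
ES_Task 4 = 0; EF_Task 4 = 12
ES_Task 5 = max(EF_Task 2=7, EF_Task 4=12) = 12; EF_Task 5 = 12+10 = 22
ES_Task 6 = 7; EF_Task 6 = 7+5 = 12
ES_Task 7 = max(EF_Task 1=3, EF_Task 2=7) = 7; EF_Task 7 = 7+10 = 17
ES_Task 8 = max(EF_Task 1=3, EF_Task 2=7) = 7; EF_Task 8 = 7+13 = 20
ES_Task 9 = max(EF_Task 3=15, EF_Task 4=12) = 15; EF_Task 9 = 15+12 = 27
ES_Task 10 = max(EF_Task 5=22, EF_Task 6=12, EF_Task 7=17, EF_Task 8=20, EF_Task 9=27) = 27; EF_Task 10 = 27+12 = 39
Expected project duration μ = 39 days. Critical path: Task 3 → Task 9 → Task 10.

Variance along critical path = 11.111 + 7.111 + 7.111 = 25.333; σ = 5.033 days.
D = μ + z·σ = 39 + 2.326·5.033 = 50.7 days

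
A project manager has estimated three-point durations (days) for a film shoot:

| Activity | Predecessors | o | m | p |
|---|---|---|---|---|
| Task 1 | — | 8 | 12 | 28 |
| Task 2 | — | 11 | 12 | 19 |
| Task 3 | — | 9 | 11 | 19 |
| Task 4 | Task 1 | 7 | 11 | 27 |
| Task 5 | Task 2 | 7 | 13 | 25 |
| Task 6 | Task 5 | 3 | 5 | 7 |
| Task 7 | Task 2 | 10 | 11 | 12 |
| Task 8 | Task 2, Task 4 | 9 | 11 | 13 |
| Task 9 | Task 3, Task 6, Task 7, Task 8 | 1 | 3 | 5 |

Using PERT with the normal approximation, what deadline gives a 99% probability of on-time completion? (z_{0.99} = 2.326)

te_Task 1 = (8 + 4·12 + 28)/6 = 84/6 = 14; σ²_Task 1 = ((28−8)/6)² = 11.111
te_Task 2 = (11 + 4·12 + 19)/6 = 78/6 = 13; σ²_Task 2 = ((19−11)/6)² = 1.778
te_Task 3 = (9 + 4·11 + 19)/6 = 72/6 = 12; σ²_Task 3 = ((19−9)/6)² = 2.778
te_Task 4 = (7 + 4·11 + 27)/6 = 78/6 = 13; σ²_Task 4 = ((27−7)/6)² = 11.111
te_Task 5 = (7 + 4·13 + 25)/6 = 84/6 = 14; σ²_Task 5 = ((25−7)/6)² = 9.000
te_Task 6 = (3 + 4·5 + 7)/6 = 30/6 = 5; σ²_Task 6 = ((7−3)/6)² = 0.444
te_Task 7 = (10 + 4·11 + 12)/6 = 66/6 = 11; σ²_Task 7 = ((12−10)/6)² = 0.111
te_Task 8 = (9 + 4·11 + 13)/6 = 66/6 = 11; σ²_Task 8 = ((13−9)/6)² = 0.444
te_Task 9 = (1 + 4·3 + 5)/6 = 18/6 = 3; σ²_Task 9 = ((5−1)/6)² = 0.444

Forward pass:
ES_Task 1 = 0; EF_Task 1 = 14
ES_Task 2 = 0; EF_Task 2 = 13
ES_Task 3 = 0; EF_Task 3 = 12
ES_Task 4 = 14; EF_Task 4 = 14+13 = 27
ES_Task 5 = 13; EF_Task 5 = 13+14 = 27
ES_Task 6 = 27; EF_Task 6 = 27+5 = 32
ES_Task 7 = 13; EF_Task 7 = 13+11 = 24
ES_Task 8 = max(EF_Task 2=13, EF_Task 4=27) = 27; EF_Task 8 = 27+11 = 38
ES_Task 9 = max(EF_Task 3=12, EF_Task 6=32, EF_Task 7=24, EF_Task 8=38) = 38; EF_Task 9 = 38+3 = 41
Expected project duration μ = 41 days. Critical path: Task 1 → Task 4 → Task 8 → Task 9.

Variance along critical path = 11.111 + 11.111 + 0.444 + 0.444 = 23.111; σ = 4.807 days.
D = μ + z·σ = 41 + 2.326·4.807 = 52.2 days

52.2 days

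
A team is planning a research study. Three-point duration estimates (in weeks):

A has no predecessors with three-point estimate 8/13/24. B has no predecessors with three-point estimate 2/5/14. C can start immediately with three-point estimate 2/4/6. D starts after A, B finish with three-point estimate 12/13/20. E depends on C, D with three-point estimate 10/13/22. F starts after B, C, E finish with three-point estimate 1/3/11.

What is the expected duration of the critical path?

te_A = (8 + 4·13 + 24)/6 = 84/6 = 14
te_B = (2 + 4·5 + 14)/6 = 36/6 = 6
te_C = (2 + 4·4 + 6)/6 = 24/6 = 4
te_D = (12 + 4·13 + 20)/6 = 84/6 = 14
te_E = (10 + 4·13 + 22)/6 = 84/6 = 14
te_F = (1 + 4·3 + 11)/6 = 24/6 = 4

Forward pass:
ES_A = 0; EF_A = 14
ES_B = 0; EF_B = 6
ES_C = 0; EF_C = 4
ES_D = max(EF_A=14, EF_B=6) = 14; EF_D = 14+14 = 28
ES_E = max(EF_C=4, EF_D=28) = 28; EF_E = 28+14 = 42
ES_F = max(EF_B=6, EF_C=4, EF_E=42) = 42; EF_F = 42+4 = 46
Expected project duration μ = 46 weeks. Critical path: A → D → E → F.

46 weeks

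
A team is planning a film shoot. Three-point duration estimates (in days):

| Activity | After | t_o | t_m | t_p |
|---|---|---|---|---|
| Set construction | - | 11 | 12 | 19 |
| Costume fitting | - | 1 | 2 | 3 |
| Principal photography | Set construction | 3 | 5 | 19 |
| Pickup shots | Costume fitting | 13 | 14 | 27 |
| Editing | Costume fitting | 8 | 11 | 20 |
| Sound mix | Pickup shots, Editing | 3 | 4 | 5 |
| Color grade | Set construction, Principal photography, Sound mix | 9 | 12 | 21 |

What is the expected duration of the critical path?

te_Set construction = (11 + 4·12 + 19)/6 = 78/6 = 13
te_Costume fitting = (1 + 4·2 + 3)/6 = 12/6 = 2
te_Principal photography = (3 + 4·5 + 19)/6 = 42/6 = 7
te_Pickup shots = (13 + 4·14 + 27)/6 = 96/6 = 16
te_Editing = (8 + 4·11 + 20)/6 = 72/6 = 12
te_Sound mix = (3 + 4·4 + 5)/6 = 24/6 = 4
te_Color grade = (9 + 4·12 + 21)/6 = 78/6 = 13

Forward pass:
ES_Set construction = 0; EF_Set construction = 13
ES_Costume fitting = 0; EF_Costume fitting = 2
ES_Principal photography = 13; EF_Principal photography = 13+7 = 20
ES_Pickup shots = 2; EF_Pickup shots = 2+16 = 18
ES_Editing = 2; EF_Editing = 2+12 = 14
ES_Sound mix = max(EF_Pickup shots=18, EF_Editing=14) = 18; EF_Sound mix = 18+4 = 22
ES_Color grade = max(EF_Set construction=13, EF_Principal photography=20, EF_Sound mix=22) = 22; EF_Color grade = 22+13 = 35
Expected project duration μ = 35 days. Critical path: Costume fitting → Pickup shots → Sound mix → Color grade.

35 days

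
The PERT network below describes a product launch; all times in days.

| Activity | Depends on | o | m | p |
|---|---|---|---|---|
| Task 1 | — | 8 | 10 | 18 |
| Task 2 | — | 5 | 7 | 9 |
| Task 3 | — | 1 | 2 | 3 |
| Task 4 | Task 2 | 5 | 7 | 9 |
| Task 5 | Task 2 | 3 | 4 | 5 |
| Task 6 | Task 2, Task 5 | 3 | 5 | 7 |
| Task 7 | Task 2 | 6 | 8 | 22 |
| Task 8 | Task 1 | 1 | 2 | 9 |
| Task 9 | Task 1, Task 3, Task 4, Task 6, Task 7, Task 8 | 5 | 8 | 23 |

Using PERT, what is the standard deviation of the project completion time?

4.07 days

te_Task 1 = (8 + 4·10 + 18)/6 = 66/6 = 11; σ²_Task 1 = ((18−8)/6)² = 2.778
te_Task 2 = (5 + 4·7 + 9)/6 = 42/6 = 7; σ²_Task 2 = ((9−5)/6)² = 0.444
te_Task 3 = (1 + 4·2 + 3)/6 = 12/6 = 2; σ²_Task 3 = ((3−1)/6)² = 0.111
te_Task 4 = (5 + 4·7 + 9)/6 = 42/6 = 7; σ²_Task 4 = ((9−5)/6)² = 0.444
te_Task 5 = (3 + 4·4 + 5)/6 = 24/6 = 4; σ²_Task 5 = ((5−3)/6)² = 0.111
te_Task 6 = (3 + 4·5 + 7)/6 = 30/6 = 5; σ²_Task 6 = ((7−3)/6)² = 0.444
te_Task 7 = (6 + 4·8 + 22)/6 = 60/6 = 10; σ²_Task 7 = ((22−6)/6)² = 7.111
te_Task 8 = (1 + 4·2 + 9)/6 = 18/6 = 3; σ²_Task 8 = ((9−1)/6)² = 1.778
te_Task 9 = (5 + 4·8 + 23)/6 = 60/6 = 10; σ²_Task 9 = ((23−5)/6)² = 9.000

Forward pass:
ES_Task 1 = 0; EF_Task 1 = 11
ES_Task 2 = 0; EF_Task 2 = 7
ES_Task 3 = 0; EF_Task 3 = 2
ES_Task 4 = 7; EF_Task 4 = 7+7 = 14
ES_Task 5 = 7; EF_Task 5 = 7+4 = 11
ES_Task 6 = max(EF_Task 2=7, EF_Task 5=11) = 11; EF_Task 6 = 11+5 = 16
ES_Task 7 = 7; EF_Task 7 = 7+10 = 17
ES_Task 8 = 11; EF_Task 8 = 11+3 = 14
ES_Task 9 = max(EF_Task 1=11, EF_Task 3=2, EF_Task 4=14, EF_Task 6=16, EF_Task 7=17, EF_Task 8=14) = 17; EF_Task 9 = 17+10 = 27
Expected project duration μ = 27 days. Critical path: Task 2 → Task 7 → Task 9.

Variance along critical path = 0.444 + 7.111 + 9.000 = 16.556
σ = √16.556 = 4.069 days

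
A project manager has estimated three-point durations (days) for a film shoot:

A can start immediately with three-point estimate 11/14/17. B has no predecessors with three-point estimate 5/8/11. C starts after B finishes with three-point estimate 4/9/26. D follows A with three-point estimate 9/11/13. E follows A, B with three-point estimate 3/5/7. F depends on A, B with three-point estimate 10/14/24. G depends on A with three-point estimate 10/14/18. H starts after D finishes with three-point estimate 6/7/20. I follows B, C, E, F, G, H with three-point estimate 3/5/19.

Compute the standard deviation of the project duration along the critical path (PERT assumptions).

3.74 days

te_A = (11 + 4·14 + 17)/6 = 84/6 = 14; σ²_A = ((17−11)/6)² = 1.000
te_B = (5 + 4·8 + 11)/6 = 48/6 = 8; σ²_B = ((11−5)/6)² = 1.000
te_C = (4 + 4·9 + 26)/6 = 66/6 = 11; σ²_C = ((26−4)/6)² = 13.444
te_D = (9 + 4·11 + 13)/6 = 66/6 = 11; σ²_D = ((13−9)/6)² = 0.444
te_E = (3 + 4·5 + 7)/6 = 30/6 = 5; σ²_E = ((7−3)/6)² = 0.444
te_F = (10 + 4·14 + 24)/6 = 90/6 = 15; σ²_F = ((24−10)/6)² = 5.444
te_G = (10 + 4·14 + 18)/6 = 84/6 = 14; σ²_G = ((18−10)/6)² = 1.778
te_H = (6 + 4·7 + 20)/6 = 54/6 = 9; σ²_H = ((20−6)/6)² = 5.444
te_I = (3 + 4·5 + 19)/6 = 42/6 = 7; σ²_I = ((19−3)/6)² = 7.111

Forward pass:
ES_A = 0; EF_A = 14
ES_B = 0; EF_B = 8
ES_C = 8; EF_C = 8+11 = 19
ES_D = 14; EF_D = 14+11 = 25
ES_E = max(EF_A=14, EF_B=8) = 14; EF_E = 14+5 = 19
ES_F = max(EF_A=14, EF_B=8) = 14; EF_F = 14+15 = 29
ES_G = 14; EF_G = 14+14 = 28
ES_H = 25; EF_H = 25+9 = 34
ES_I = max(EF_B=8, EF_C=19, EF_E=19, EF_F=29, EF_G=28, EF_H=34) = 34; EF_I = 34+7 = 41
Expected project duration μ = 41 days. Critical path: A → D → H → I.

Variance along critical path = 1.000 + 0.444 + 5.444 + 7.111 = 14.000
σ = √14.000 = 3.742 days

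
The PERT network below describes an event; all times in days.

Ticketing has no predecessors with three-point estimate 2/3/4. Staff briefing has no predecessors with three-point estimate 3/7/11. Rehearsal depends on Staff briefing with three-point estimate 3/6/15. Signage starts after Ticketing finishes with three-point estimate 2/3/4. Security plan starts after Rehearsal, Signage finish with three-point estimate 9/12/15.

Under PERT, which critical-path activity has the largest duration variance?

Rehearsal

te_Ticketing = (2 + 4·3 + 4)/6 = 18/6 = 3; σ²_Ticketing = ((4−2)/6)² = 0.111
te_Staff briefing = (3 + 4·7 + 11)/6 = 42/6 = 7; σ²_Staff briefing = ((11−3)/6)² = 1.778
te_Rehearsal = (3 + 4·6 + 15)/6 = 42/6 = 7; σ²_Rehearsal = ((15−3)/6)² = 4.000
te_Signage = (2 + 4·3 + 4)/6 = 18/6 = 3; σ²_Signage = ((4−2)/6)² = 0.111
te_Security plan = (9 + 4·12 + 15)/6 = 72/6 = 12; σ²_Security plan = ((15−9)/6)² = 1.000

Forward pass:
ES_Ticketing = 0; EF_Ticketing = 3
ES_Staff briefing = 0; EF_Staff briefing = 7
ES_Rehearsal = 7; EF_Rehearsal = 7+7 = 14
ES_Signage = 3; EF_Signage = 3+3 = 6
ES_Security plan = max(EF_Rehearsal=14, EF_Signage=6) = 14; EF_Security plan = 14+12 = 26
Expected project duration μ = 26 days. Critical path: Staff briefing → Rehearsal → Security plan.

Variances on critical path: σ²_Staff briefing=1.778, σ²_Rehearsal=4.000, σ²_Security plan=1.000.
Largest is σ²_Rehearsal = 4.000.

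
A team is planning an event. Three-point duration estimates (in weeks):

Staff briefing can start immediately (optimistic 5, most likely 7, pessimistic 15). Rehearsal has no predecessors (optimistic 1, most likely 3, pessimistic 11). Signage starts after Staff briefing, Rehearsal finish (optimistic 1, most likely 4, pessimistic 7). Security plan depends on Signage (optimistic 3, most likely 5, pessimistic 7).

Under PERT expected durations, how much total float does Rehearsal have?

te_Staff briefing = (5 + 4·7 + 15)/6 = 48/6 = 8
te_Rehearsal = (1 + 4·3 + 11)/6 = 24/6 = 4
te_Signage = (1 + 4·4 + 7)/6 = 24/6 = 4
te_Security plan = (3 + 4·5 + 7)/6 = 30/6 = 5

Forward pass:
ES_Staff briefing = 0; EF_Staff briefing = 8
ES_Rehearsal = 0; EF_Rehearsal = 4
ES_Signage = max(EF_Staff briefing=8, EF_Rehearsal=4) = 8; EF_Signage = 8+4 = 12
ES_Security plan = 12; EF_Security plan = 12+5 = 17
Expected project duration μ = 17 weeks. Critical path: Staff briefing → Signage → Security plan.

Backward pass:
LF_Security plan = 17; LS_Security plan = 17−5 = 12
LF_Signage = LS_Security plan = 12; LS_Signage = 12−4 = 8
LF_Rehearsal = LS_Signage = 8; LS_Rehearsal = 8−4 = 4
LF_Staff briefing = LS_Signage = 8; LS_Staff briefing = 8−8 = 0
Slack_Rehearsal = LS_Rehearsal − ES_Rehearsal = 4 − 0 = 4

4 weeks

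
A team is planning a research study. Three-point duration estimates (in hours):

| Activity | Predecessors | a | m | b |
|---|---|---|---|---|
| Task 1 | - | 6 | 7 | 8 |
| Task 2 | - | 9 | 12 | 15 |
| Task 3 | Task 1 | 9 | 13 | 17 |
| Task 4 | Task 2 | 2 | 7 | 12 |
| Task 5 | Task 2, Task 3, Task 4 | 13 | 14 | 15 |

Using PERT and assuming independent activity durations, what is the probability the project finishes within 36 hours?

te_Task 1 = (6 + 4·7 + 8)/6 = 42/6 = 7; σ²_Task 1 = ((8−6)/6)² = 0.111
te_Task 2 = (9 + 4·12 + 15)/6 = 72/6 = 12; σ²_Task 2 = ((15−9)/6)² = 1.000
te_Task 3 = (9 + 4·13 + 17)/6 = 78/6 = 13; σ²_Task 3 = ((17−9)/6)² = 1.778
te_Task 4 = (2 + 4·7 + 12)/6 = 42/6 = 7; σ²_Task 4 = ((12−2)/6)² = 2.778
te_Task 5 = (13 + 4·14 + 15)/6 = 84/6 = 14; σ²_Task 5 = ((15−13)/6)² = 0.111

Forward pass:
ES_Task 1 = 0; EF_Task 1 = 7
ES_Task 2 = 0; EF_Task 2 = 12
ES_Task 3 = 7; EF_Task 3 = 7+13 = 20
ES_Task 4 = 12; EF_Task 4 = 12+7 = 19
ES_Task 5 = max(EF_Task 2=12, EF_Task 3=20, EF_Task 4=19) = 20; EF_Task 5 = 20+14 = 34
Expected project duration μ = 34 hours. Critical path: Task 1 → Task 3 → Task 5.

Variance along critical path = 0.111 + 1.778 + 0.111 = 2.000; σ = √2.000 = 1.414 hours.
Z = (36 − 34) / 1.414 = 1.414
P(T ≤ 36) = Φ(1.414) ≈ 0.921

0.921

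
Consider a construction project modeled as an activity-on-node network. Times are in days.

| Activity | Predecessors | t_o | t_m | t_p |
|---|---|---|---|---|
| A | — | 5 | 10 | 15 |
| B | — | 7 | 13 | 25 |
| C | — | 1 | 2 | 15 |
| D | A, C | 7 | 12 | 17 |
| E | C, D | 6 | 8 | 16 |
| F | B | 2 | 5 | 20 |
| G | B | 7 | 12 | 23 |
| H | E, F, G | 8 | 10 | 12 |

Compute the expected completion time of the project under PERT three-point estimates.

41 days

te_A = (5 + 4·10 + 15)/6 = 60/6 = 10
te_B = (7 + 4·13 + 25)/6 = 84/6 = 14
te_C = (1 + 4·2 + 15)/6 = 24/6 = 4
te_D = (7 + 4·12 + 17)/6 = 72/6 = 12
te_E = (6 + 4·8 + 16)/6 = 54/6 = 9
te_F = (2 + 4·5 + 20)/6 = 42/6 = 7
te_G = (7 + 4·12 + 23)/6 = 78/6 = 13
te_H = (8 + 4·10 + 12)/6 = 60/6 = 10

Forward pass:
ES_A = 0; EF_A = 10
ES_B = 0; EF_B = 14
ES_C = 0; EF_C = 4
ES_D = max(EF_A=10, EF_C=4) = 10; EF_D = 10+12 = 22
ES_E = max(EF_C=4, EF_D=22) = 22; EF_E = 22+9 = 31
ES_F = 14; EF_F = 14+7 = 21
ES_G = 14; EF_G = 14+13 = 27
ES_H = max(EF_E=31, EF_F=21, EF_G=27) = 31; EF_H = 31+10 = 41
Expected project duration μ = 41 days. Critical path: A → D → E → H.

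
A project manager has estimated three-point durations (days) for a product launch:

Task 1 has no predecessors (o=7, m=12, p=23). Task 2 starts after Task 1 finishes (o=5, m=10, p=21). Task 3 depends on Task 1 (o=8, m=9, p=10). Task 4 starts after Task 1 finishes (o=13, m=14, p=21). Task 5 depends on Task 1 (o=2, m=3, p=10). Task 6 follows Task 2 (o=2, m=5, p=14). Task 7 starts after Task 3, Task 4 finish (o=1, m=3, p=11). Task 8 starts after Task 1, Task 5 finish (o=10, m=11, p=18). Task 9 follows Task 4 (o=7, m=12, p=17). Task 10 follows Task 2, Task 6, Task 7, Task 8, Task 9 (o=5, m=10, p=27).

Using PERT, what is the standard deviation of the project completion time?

te_Task 1 = (7 + 4·12 + 23)/6 = 78/6 = 13; σ²_Task 1 = ((23−7)/6)² = 7.111
te_Task 2 = (5 + 4·10 + 21)/6 = 66/6 = 11; σ²_Task 2 = ((21−5)/6)² = 7.111
te_Task 3 = (8 + 4·9 + 10)/6 = 54/6 = 9; σ²_Task 3 = ((10−8)/6)² = 0.111
te_Task 4 = (13 + 4·14 + 21)/6 = 90/6 = 15; σ²_Task 4 = ((21−13)/6)² = 1.778
te_Task 5 = (2 + 4·3 + 10)/6 = 24/6 = 4; σ²_Task 5 = ((10−2)/6)² = 1.778
te_Task 6 = (2 + 4·5 + 14)/6 = 36/6 = 6; σ²_Task 6 = ((14−2)/6)² = 4.000
te_Task 7 = (1 + 4·3 + 11)/6 = 24/6 = 4; σ²_Task 7 = ((11−1)/6)² = 2.778
te_Task 8 = (10 + 4·11 + 18)/6 = 72/6 = 12; σ²_Task 8 = ((18−10)/6)² = 1.778
te_Task 9 = (7 + 4·12 + 17)/6 = 72/6 = 12; σ²_Task 9 = ((17−7)/6)² = 2.778
te_Task 10 = (5 + 4·10 + 27)/6 = 72/6 = 12; σ²_Task 10 = ((27−5)/6)² = 13.444

Forward pass:
ES_Task 1 = 0; EF_Task 1 = 13
ES_Task 2 = 13; EF_Task 2 = 13+11 = 24
ES_Task 3 = 13; EF_Task 3 = 13+9 = 22
ES_Task 4 = 13; EF_Task 4 = 13+15 = 28
ES_Task 5 = 13; EF_Task 5 = 13+4 = 17
ES_Task 6 = 24; EF_Task 6 = 24+6 = 30
ES_Task 7 = max(EF_Task 3=22, EF_Task 4=28) = 28; EF_Task 7 = 28+4 = 32
ES_Task 8 = max(EF_Task 1=13, EF_Task 5=17) = 17; EF_Task 8 = 17+12 = 29
ES_Task 9 = 28; EF_Task 9 = 28+12 = 40
ES_Task 10 = max(EF_Task 2=24, EF_Task 6=30, EF_Task 7=32, EF_Task 8=29, EF_Task 9=40) = 40; EF_Task 10 = 40+12 = 52
Expected project duration μ = 52 days. Critical path: Task 1 → Task 4 → Task 9 → Task 10.

Variance along critical path = 7.111 + 1.778 + 2.778 + 13.444 = 25.111
σ = √25.111 = 5.011 days

5.01 days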